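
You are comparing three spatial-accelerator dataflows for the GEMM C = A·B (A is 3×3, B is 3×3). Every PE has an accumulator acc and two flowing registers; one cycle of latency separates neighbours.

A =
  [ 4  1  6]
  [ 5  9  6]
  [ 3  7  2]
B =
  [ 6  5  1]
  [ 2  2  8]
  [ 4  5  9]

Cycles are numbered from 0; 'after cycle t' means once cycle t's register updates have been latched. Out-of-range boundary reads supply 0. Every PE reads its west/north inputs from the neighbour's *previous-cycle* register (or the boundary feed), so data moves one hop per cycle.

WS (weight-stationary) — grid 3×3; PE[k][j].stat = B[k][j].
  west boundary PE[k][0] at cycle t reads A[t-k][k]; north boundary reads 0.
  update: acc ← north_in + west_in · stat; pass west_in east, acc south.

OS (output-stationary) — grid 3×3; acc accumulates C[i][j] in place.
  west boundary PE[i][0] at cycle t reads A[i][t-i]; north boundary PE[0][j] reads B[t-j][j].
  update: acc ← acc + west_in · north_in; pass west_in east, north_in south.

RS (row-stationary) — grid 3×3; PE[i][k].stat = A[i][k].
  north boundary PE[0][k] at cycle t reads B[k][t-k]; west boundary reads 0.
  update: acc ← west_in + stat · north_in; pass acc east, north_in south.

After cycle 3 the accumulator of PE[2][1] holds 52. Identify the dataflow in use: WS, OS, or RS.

dataflow = WS

Under WS (3×3), PE[2][1]:
  [0] (2,1) acc=0 (h:0 v:0)
  [1] (2,1) acc=0 (h:0 v:0)
  [2] (2,1) acc=0 (h:0 v:0)
  [3] (2,1) acc=52 (h:6 v:52)
Under OS (3×3), PE[2][1]:
  [0] (2,1) acc=0 (h:0 v:0)
  [1] (2,1) acc=0 (h:0 v:0)
  [2] (2,1) acc=0 (h:0 v:0)
  [3] (2,1) acc=15 (h:3 v:5)
Under RS (3×3), PE[2][1]:
  [0] (2,1) acc=0 (h:0 v:0)
  [1] (2,1) acc=0 (h:0 v:0)
  [2] (2,1) acc=0 (h:0 v:0)
  [3] (2,1) acc=32 (h:32 v:2)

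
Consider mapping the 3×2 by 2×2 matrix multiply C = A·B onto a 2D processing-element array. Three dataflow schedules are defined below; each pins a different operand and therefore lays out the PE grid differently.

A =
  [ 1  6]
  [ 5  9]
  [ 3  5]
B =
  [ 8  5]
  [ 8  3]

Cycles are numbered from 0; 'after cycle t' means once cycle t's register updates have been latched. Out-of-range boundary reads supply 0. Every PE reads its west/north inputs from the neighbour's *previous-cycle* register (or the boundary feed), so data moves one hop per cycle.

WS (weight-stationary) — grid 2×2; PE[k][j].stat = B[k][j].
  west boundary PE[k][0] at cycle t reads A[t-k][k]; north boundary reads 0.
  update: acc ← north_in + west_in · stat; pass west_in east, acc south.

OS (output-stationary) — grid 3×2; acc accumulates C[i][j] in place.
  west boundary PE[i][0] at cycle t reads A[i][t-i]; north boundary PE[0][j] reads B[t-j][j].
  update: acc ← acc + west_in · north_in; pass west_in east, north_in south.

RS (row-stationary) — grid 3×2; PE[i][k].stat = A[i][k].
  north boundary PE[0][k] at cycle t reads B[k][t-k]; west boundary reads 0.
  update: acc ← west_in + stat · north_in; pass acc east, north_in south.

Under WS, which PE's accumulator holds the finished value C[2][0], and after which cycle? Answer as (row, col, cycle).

WS: C[2][0] accumulates in PE[1][0]:
  0: (1,0).acc=0  regs=<0,0>
  1: (1,0).acc=56  regs=<6,56>
  2: (1,0).acc=112  regs=<9,112>
  3: (1,0).acc=64  regs=<5,64>

(row, col, cycle) = (1, 0, 3)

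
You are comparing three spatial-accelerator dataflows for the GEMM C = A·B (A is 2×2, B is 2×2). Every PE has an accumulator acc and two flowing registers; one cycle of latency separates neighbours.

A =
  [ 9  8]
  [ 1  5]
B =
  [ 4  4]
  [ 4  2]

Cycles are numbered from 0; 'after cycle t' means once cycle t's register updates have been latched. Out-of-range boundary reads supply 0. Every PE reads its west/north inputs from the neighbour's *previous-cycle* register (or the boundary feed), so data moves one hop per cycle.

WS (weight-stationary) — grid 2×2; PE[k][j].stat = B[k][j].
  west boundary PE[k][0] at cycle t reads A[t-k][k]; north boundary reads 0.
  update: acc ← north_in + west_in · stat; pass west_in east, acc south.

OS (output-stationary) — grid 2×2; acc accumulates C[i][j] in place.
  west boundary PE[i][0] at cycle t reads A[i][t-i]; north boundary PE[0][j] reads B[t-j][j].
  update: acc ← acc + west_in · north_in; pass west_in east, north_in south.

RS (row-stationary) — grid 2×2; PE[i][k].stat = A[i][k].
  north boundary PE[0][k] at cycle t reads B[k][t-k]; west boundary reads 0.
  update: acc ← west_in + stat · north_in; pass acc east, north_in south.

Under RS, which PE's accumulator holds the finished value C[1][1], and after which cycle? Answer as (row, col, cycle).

(row, col, cycle) = (1, 1, 3)

RS — PE[1][1] is where C[1][1] collects:
  t=0 PE[1][1]: acc=0 h=0 v=0
  t=1 PE[1][1]: acc=0 h=0 v=0
  t=2 PE[1][1]: acc=24 h=24 v=4
  t=3 PE[1][1]: acc=14 h=14 v=2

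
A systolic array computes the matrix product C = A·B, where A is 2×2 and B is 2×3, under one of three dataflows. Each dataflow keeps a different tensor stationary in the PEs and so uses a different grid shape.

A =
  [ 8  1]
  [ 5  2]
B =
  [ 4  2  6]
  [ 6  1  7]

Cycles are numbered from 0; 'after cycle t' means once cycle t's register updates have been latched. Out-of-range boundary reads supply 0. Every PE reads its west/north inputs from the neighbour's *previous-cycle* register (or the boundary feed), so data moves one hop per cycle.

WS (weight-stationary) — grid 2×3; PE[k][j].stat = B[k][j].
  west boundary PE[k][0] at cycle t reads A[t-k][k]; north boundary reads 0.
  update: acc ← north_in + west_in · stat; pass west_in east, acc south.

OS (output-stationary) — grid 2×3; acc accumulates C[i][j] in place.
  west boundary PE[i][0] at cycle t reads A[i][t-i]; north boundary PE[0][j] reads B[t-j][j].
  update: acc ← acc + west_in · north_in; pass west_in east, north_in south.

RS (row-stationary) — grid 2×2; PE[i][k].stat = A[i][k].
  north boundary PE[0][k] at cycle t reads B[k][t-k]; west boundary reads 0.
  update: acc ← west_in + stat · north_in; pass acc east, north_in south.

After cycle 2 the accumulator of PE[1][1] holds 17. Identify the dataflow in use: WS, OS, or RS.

dataflow = WS

Under WS (2×3), PE[1][1]:
  [0] (1,1) acc=0 (h:0 v:0)
  [1] (1,1) acc=0 (h:0 v:0)
  [2] (1,1) acc=17 (h:1 v:17)
Under OS (2×3), PE[1][1]:
  [0] (1,1) acc=0 (h:0 v:0)
  [1] (1,1) acc=0 (h:0 v:0)
  [2] (1,1) acc=10 (h:5 v:2)
Under RS (2×2), PE[1][1]:
  [0] (1,1) acc=0 (h:0 v:0)
  [1] (1,1) acc=0 (h:0 v:0)
  [2] (1,1) acc=32 (h:32 v:6)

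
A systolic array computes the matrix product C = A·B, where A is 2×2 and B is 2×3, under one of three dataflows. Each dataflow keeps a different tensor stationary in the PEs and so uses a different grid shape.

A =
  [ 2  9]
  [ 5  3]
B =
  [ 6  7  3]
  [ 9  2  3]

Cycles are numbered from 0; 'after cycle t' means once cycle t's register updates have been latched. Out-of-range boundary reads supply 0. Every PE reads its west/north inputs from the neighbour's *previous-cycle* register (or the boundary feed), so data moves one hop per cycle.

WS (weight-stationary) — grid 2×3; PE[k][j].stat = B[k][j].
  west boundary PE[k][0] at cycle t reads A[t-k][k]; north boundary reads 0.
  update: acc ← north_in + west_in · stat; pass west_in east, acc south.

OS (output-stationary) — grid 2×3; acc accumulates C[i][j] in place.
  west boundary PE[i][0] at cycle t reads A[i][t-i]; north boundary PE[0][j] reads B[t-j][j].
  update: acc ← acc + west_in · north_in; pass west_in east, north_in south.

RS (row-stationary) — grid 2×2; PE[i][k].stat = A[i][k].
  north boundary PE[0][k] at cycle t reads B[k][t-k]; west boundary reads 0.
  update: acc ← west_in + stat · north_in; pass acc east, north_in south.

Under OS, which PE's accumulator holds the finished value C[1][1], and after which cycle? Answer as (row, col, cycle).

(row, col, cycle) = (1, 1, 3)

OS: C[1][1] accumulates in PE[1][1]:
  [0] (1,1) acc=0 (h:0 v:0)
  [1] (1,1) acc=0 (h:0 v:0)
  [2] (1,1) acc=35 (h:5 v:7)
  [3] (1,1) acc=41 (h:3 v:2)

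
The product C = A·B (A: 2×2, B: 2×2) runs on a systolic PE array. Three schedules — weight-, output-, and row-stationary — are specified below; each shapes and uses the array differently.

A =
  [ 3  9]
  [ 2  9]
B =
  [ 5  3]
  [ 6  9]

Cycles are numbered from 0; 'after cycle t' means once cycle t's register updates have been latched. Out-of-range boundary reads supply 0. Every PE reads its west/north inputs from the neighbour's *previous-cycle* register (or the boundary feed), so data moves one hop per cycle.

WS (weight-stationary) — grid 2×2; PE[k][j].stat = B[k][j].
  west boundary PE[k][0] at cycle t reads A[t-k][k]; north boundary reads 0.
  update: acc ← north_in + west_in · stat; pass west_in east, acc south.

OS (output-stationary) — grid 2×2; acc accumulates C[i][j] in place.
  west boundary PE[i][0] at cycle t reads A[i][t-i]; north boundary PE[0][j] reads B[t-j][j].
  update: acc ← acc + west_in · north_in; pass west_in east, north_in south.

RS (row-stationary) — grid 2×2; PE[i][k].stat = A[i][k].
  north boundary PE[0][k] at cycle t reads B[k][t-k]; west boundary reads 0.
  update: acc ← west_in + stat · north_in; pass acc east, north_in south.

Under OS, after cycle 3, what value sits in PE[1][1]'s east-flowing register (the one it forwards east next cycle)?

OS (2×2). Following PE[1][1] plus its west/north inputs:
  cycle 0: PE[0][1] → acc 0, east 0, south 0
  cycle 0: PE[1][0] → acc 0, east 0, south 0
  cycle 0: PE[1][1] → acc 0, east 0, south 0
  cycle 1: PE[0][1] → acc 9, east 3, south 3
  cycle 1: PE[1][0] → acc 10, east 2, south 5
  cycle 1: PE[1][1] → acc 0, east 0, south 0
  cycle 2: PE[0][1] → acc 90, east 9, south 9
  cycle 2: PE[1][0] → acc 64, east 9, south 6
  cycle 2: PE[1][1] → acc 6, east 2, south 3
  cycle 3: PE[0][1] → acc 90, east 0, south 0
  cycle 3: PE[1][0] → acc 64, east 0, south 0
  cycle 3: PE[1][1] → acc 87, east 9, south 9

register = 9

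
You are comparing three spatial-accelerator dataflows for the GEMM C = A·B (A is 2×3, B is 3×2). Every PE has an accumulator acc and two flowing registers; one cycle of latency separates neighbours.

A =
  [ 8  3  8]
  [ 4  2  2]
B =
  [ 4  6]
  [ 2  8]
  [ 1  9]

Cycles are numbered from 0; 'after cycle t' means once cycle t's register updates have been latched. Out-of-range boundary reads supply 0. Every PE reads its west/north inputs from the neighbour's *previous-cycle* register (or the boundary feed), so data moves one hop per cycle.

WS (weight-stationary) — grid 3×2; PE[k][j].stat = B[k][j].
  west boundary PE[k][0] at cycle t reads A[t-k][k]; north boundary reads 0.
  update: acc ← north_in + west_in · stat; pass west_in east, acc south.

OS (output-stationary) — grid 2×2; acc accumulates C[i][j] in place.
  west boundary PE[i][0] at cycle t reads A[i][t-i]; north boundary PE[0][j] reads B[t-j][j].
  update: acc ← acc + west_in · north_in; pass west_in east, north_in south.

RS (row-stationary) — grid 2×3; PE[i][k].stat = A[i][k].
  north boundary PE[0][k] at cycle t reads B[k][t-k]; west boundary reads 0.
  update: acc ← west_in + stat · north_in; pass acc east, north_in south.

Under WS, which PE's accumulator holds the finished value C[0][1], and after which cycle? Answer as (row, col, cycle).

Under WS, C[0][1] lands at PE[2][1]:
  after 0 — PE[2][1] acc=0, pass-E 0, pass-S 0
  after 1 — PE[2][1] acc=0, pass-E 0, pass-S 0
  after 2 — PE[2][1] acc=0, pass-E 0, pass-S 0
  after 3 — PE[2][1] acc=144, pass-E 8, pass-S 144

(row, col, cycle) = (2, 1, 3)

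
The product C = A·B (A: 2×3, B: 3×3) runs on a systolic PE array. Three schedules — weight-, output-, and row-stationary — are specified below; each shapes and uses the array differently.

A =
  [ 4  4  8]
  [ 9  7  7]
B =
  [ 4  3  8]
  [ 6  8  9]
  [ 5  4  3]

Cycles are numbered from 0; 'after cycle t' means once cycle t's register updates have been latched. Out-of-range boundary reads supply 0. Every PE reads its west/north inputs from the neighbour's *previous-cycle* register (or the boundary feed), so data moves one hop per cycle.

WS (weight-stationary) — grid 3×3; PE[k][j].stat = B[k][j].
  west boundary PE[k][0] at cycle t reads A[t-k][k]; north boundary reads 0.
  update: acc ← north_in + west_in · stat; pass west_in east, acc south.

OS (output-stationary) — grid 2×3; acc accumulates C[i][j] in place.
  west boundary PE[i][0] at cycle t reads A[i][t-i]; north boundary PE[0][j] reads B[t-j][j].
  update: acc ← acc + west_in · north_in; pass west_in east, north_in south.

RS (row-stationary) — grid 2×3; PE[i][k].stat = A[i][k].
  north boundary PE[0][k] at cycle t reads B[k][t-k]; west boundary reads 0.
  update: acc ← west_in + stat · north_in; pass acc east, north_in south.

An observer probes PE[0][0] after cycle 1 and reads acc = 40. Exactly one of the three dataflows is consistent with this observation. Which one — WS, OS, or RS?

dataflow = OS

WS [3×3] PE[0][0] across cycles:
  [0] (0,0) acc=16 (h:4 v:16)
  [1] (0,0) acc=36 (h:9 v:36)
OS [2×3] PE[0][0] across cycles:
  [0] (0,0) acc=16 (h:4 v:4)
  [1] (0,0) acc=40 (h:4 v:6)
RS [2×3] PE[0][0] across cycles:
  [0] (0,0) acc=16 (h:16 v:4)
  [1] (0,0) acc=12 (h:12 v:3)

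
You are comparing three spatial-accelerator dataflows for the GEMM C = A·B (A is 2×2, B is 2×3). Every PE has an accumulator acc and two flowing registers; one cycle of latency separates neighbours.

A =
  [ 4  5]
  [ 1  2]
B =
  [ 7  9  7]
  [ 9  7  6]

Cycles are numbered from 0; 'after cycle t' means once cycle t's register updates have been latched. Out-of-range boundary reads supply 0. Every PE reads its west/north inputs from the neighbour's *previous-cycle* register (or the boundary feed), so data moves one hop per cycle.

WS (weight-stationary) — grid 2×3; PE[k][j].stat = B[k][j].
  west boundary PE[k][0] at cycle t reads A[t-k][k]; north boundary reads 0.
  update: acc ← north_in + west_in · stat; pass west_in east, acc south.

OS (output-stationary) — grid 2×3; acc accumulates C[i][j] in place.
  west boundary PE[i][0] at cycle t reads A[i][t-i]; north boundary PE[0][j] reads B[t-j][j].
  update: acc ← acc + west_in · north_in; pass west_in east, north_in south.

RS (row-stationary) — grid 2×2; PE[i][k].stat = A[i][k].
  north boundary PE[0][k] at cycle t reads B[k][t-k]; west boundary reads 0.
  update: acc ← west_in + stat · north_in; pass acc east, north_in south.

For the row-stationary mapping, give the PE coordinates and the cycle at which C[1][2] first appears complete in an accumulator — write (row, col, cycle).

RS: C[1][2] accumulates in PE[1][1]:
  c0 r1c1: 0 / 0 / 0
  c1 r1c1: 0 / 0 / 0
  c2 r1c1: 25 / 25 / 9
  c3 r1c1: 23 / 23 / 7
  c4 r1c1: 19 / 19 / 6

(row, col, cycle) = (1, 1, 4)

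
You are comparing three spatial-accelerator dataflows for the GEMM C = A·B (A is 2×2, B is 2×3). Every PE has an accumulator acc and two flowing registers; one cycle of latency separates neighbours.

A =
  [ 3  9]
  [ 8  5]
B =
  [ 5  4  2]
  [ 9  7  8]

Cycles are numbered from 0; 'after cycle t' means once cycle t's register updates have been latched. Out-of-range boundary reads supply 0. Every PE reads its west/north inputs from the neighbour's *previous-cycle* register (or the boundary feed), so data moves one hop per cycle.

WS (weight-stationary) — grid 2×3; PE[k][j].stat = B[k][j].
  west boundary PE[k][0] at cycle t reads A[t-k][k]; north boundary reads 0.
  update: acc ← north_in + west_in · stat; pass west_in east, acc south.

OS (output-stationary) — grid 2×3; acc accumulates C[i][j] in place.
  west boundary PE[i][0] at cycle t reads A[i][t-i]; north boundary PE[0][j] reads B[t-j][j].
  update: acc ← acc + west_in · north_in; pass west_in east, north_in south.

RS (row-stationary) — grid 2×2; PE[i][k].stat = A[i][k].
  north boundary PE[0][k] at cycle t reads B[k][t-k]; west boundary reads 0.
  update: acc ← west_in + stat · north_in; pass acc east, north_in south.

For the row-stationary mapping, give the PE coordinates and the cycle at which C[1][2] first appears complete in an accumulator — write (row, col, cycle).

(row, col, cycle) = (1, 1, 4)

RS: C[1][2] accumulates in PE[1][1]:
  t=0 PE[1][1]: acc=0 h=0 v=0
  t=1 PE[1][1]: acc=0 h=0 v=0
  t=2 PE[1][1]: acc=85 h=85 v=9
  t=3 PE[1][1]: acc=67 h=67 v=7
  t=4 PE[1][1]: acc=56 h=56 v=8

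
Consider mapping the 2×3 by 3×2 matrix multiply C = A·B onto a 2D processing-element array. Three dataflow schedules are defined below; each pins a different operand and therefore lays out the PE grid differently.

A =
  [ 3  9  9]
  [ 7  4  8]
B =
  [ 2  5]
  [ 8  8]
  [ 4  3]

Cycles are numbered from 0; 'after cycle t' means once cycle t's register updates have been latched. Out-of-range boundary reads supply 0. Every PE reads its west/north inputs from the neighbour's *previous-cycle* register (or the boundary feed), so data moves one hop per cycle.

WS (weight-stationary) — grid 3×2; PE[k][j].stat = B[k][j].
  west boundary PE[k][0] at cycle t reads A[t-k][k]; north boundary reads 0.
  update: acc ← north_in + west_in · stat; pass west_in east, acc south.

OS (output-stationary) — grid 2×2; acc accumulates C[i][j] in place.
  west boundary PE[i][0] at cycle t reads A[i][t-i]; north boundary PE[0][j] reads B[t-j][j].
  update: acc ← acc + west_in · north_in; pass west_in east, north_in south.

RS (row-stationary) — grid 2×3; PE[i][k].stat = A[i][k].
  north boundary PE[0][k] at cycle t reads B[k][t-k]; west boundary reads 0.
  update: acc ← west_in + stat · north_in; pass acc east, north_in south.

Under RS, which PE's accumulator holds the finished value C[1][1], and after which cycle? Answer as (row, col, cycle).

(row, col, cycle) = (1, 2, 4)

RS: C[1][1] accumulates in PE[1][2]:
  after 0 — PE[1][2] acc=0, pass-E 0, pass-S 0
  after 1 — PE[1][2] acc=0, pass-E 0, pass-S 0
  after 2 — PE[1][2] acc=0, pass-E 0, pass-S 0
  after 3 — PE[1][2] acc=78, pass-E 78, pass-S 4
  after 4 — PE[1][2] acc=91, pass-E 91, pass-S 3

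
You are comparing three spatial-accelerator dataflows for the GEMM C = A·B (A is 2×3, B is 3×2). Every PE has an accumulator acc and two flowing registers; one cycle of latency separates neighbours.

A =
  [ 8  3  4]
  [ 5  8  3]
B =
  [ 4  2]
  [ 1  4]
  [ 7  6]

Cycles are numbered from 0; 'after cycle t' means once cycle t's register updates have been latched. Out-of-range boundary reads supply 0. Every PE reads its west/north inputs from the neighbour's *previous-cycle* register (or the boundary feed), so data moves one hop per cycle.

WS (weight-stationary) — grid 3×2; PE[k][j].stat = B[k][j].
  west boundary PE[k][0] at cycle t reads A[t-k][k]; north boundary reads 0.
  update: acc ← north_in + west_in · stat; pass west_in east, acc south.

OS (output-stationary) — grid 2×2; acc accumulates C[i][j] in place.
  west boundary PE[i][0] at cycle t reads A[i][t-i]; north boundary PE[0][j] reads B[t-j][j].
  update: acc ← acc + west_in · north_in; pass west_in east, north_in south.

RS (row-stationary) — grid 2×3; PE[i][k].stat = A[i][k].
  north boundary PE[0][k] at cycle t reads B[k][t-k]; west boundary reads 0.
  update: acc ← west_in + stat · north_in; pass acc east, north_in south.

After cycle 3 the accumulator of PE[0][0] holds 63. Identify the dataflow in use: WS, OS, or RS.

WS [3×2] PE[0][0] across cycles:
  c0 r0c0: 32 / 8 / 32
  c1 r0c0: 20 / 5 / 20
  c2 r0c0: 0 / 0 / 0
  c3 r0c0: 0 / 0 / 0
OS [2×2] PE[0][0] across cycles:
  c0 r0c0: 32 / 8 / 4
  c1 r0c0: 35 / 3 / 1
  c2 r0c0: 63 / 4 / 7
  c3 r0c0: 63 / 0 / 0
RS [2×3] PE[0][0] across cycles:
  c0 r0c0: 32 / 32 / 4
  c1 r0c0: 16 / 16 / 2
  c2 r0c0: 0 / 0 / 0
  c3 r0c0: 0 / 0 / 0

dataflow = OS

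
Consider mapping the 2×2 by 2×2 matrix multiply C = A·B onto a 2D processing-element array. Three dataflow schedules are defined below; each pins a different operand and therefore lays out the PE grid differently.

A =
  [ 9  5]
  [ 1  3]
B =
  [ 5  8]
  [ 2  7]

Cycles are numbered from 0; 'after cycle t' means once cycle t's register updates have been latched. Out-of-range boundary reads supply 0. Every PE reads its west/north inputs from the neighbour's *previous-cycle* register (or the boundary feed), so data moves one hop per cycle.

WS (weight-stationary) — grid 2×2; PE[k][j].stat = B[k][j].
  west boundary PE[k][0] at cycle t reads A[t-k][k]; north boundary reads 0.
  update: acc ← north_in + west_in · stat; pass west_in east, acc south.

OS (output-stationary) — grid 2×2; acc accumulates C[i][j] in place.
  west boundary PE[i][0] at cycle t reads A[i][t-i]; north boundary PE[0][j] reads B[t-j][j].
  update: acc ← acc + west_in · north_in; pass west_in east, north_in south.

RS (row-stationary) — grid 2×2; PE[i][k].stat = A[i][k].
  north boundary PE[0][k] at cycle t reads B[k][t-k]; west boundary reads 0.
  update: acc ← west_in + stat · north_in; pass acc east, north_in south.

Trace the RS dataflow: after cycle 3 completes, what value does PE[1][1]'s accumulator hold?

RS (2×2). Following PE[1][1] plus its west/north inputs:
  c0 r0c1: 0 / 0 / 0
  c0 r1c0: 0 / 0 / 0
  c0 r1c1: 0 / 0 / 0
  c1 r0c1: 55 / 55 / 2
  c1 r1c0: 5 / 5 / 5
  c1 r1c1: 0 / 0 / 0
  c2 r0c1: 107 / 107 / 7
  c2 r1c0: 8 / 8 / 8
  c2 r1c1: 11 / 11 / 2
  c3 r0c1: 0 / 0 / 0
  c3 r1c0: 0 / 0 / 0
  c3 r1c1: 29 / 29 / 7

PE[1][1].acc = 29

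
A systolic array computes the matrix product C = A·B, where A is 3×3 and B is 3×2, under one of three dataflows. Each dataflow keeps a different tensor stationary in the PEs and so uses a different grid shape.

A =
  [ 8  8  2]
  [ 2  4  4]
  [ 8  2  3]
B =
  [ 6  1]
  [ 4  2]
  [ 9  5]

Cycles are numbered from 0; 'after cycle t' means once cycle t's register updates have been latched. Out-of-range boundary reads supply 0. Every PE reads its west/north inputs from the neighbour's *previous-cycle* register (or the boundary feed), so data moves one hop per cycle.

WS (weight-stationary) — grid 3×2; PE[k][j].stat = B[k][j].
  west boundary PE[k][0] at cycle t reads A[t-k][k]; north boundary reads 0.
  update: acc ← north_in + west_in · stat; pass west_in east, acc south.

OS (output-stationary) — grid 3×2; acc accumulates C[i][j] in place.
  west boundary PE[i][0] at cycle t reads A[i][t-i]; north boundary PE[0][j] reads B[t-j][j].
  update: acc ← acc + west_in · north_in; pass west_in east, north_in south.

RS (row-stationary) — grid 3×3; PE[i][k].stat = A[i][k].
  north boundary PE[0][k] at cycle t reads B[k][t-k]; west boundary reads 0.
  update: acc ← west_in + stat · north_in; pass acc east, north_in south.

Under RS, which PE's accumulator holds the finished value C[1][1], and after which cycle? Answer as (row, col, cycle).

RS — PE[1][2] is where C[1][1] collects:
  0: (1,2).acc=0  regs=<0,0>
  1: (1,2).acc=0  regs=<0,0>
  2: (1,2).acc=0  regs=<0,0>
  3: (1,2).acc=64  regs=<64,9>
  4: (1,2).acc=30  regs=<30,5>

(row, col, cycle) = (1, 2, 4)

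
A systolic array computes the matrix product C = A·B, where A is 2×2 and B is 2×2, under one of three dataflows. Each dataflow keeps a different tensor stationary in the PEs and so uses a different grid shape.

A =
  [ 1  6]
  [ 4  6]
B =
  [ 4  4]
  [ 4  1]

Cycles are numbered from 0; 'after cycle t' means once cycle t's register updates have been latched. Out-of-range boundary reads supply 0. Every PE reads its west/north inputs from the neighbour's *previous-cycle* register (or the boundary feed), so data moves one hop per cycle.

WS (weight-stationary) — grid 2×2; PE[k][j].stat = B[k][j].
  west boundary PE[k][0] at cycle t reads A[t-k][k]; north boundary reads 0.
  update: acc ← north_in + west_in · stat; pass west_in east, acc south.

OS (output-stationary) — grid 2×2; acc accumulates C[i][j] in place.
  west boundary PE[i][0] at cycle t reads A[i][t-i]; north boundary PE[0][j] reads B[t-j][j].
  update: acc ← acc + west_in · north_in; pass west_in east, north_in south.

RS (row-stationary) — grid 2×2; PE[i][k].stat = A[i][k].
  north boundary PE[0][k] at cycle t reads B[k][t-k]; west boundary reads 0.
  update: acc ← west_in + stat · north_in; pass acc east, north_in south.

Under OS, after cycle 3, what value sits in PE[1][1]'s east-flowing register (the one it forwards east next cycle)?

OS 2×2: PE[1][1] cycle-by-cycle (with neighbour feeds):
  [0] (0,1) acc=0 (h:0 v:0)
  [0] (1,0) acc=0 (h:0 v:0)
  [0] (1,1) acc=0 (h:0 v:0)
  [1] (0,1) acc=4 (h:1 v:4)
  [1] (1,0) acc=16 (h:4 v:4)
  [1] (1,1) acc=0 (h:0 v:0)
  [2] (0,1) acc=10 (h:6 v:1)
  [2] (1,0) acc=40 (h:6 v:4)
  [2] (1,1) acc=16 (h:4 v:4)
  [3] (0,1) acc=10 (h:0 v:0)
  [3] (1,0) acc=40 (h:0 v:0)
  [3] (1,1) acc=22 (h:6 v:1)

register = 6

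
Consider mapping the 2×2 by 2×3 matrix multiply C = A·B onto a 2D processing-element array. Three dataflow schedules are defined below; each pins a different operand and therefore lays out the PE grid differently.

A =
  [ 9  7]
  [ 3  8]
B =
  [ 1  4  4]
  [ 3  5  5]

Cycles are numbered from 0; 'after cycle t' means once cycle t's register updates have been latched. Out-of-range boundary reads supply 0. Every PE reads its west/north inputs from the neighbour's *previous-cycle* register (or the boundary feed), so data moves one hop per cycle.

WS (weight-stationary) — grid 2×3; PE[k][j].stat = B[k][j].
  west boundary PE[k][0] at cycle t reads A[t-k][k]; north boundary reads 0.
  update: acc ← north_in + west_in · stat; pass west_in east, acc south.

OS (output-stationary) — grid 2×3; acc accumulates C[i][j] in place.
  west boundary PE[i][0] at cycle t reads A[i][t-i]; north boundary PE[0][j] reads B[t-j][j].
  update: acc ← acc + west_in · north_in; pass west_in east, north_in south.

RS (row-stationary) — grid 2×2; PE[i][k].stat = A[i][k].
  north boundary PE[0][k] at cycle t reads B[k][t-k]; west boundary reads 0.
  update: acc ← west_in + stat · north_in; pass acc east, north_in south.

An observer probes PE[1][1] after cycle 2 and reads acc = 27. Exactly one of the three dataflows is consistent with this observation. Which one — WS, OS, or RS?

WS [2×3] PE[1][1] across cycles:
  c0 r1c1: 0 / 0 / 0
  c1 r1c1: 0 / 0 / 0
  c2 r1c1: 71 / 7 / 71
OS [2×3] PE[1][1] across cycles:
  c0 r1c1: 0 / 0 / 0
  c1 r1c1: 0 / 0 / 0
  c2 r1c1: 12 / 3 / 4
RS [2×2] PE[1][1] across cycles:
  c0 r1c1: 0 / 0 / 0
  c1 r1c1: 0 / 0 / 0
  c2 r1c1: 27 / 27 / 3

dataflow = RS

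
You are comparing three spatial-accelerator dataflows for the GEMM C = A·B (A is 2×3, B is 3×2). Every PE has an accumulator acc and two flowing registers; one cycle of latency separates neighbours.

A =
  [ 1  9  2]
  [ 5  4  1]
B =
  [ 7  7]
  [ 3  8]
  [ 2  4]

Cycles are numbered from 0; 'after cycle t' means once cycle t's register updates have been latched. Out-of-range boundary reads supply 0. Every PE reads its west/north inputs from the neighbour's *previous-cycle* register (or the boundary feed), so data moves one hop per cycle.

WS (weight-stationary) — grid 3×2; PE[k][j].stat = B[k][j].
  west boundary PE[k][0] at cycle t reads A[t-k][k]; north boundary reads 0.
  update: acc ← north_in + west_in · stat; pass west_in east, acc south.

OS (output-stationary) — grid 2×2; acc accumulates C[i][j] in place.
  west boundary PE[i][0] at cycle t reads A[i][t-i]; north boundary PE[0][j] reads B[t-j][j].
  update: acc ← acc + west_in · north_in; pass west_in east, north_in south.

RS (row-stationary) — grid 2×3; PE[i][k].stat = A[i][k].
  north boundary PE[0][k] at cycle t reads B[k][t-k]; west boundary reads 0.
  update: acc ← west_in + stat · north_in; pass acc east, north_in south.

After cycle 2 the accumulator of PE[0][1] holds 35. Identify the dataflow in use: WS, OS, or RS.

WS (3×2 grid), PE[0][1]:
  c0 r0c1: 0 / 0 / 0
  c1 r0c1: 7 / 1 / 7
  c2 r0c1: 35 / 5 / 35
OS (2×2 grid), PE[0][1]:
  c0 r0c1: 0 / 0 / 0
  c1 r0c1: 7 / 1 / 7
  c2 r0c1: 79 / 9 / 8
RS (2×3 grid), PE[0][1]:
  c0 r0c1: 0 / 0 / 0
  c1 r0c1: 34 / 34 / 3
  c2 r0c1: 79 / 79 / 8

dataflow = WS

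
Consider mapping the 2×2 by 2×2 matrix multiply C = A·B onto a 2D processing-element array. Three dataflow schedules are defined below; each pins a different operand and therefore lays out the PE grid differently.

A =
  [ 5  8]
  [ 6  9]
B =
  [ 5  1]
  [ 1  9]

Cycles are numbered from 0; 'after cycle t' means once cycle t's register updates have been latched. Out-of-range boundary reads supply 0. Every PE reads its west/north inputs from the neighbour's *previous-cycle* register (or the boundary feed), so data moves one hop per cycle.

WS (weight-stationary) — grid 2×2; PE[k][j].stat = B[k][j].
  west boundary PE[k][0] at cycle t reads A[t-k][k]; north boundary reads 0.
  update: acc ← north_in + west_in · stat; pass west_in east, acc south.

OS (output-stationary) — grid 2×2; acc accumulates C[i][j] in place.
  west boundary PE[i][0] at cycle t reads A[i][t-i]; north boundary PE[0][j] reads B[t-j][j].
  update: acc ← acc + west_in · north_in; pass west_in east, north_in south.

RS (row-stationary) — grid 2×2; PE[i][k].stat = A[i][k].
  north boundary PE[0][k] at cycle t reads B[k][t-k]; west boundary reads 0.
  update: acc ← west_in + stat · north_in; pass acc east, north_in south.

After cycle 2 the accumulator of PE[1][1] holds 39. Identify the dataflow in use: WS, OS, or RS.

Under WS (2×2), PE[1][1]:
  @0  [1,1]  acc 0  |  →0  ↓0
  @1  [1,1]  acc 0  |  →0  ↓0
  @2  [1,1]  acc 77  |  →8  ↓77
Under OS (2×2), PE[1][1]:
  @0  [1,1]  acc 0  |  →0  ↓0
  @1  [1,1]  acc 0  |  →0  ↓0
  @2  [1,1]  acc 6  |  →6  ↓1
Under RS (2×2), PE[1][1]:
  @0  [1,1]  acc 0  |  →0  ↓0
  @1  [1,1]  acc 0  |  →0  ↓0
  @2  [1,1]  acc 39  |  →39  ↓1

dataflow = RS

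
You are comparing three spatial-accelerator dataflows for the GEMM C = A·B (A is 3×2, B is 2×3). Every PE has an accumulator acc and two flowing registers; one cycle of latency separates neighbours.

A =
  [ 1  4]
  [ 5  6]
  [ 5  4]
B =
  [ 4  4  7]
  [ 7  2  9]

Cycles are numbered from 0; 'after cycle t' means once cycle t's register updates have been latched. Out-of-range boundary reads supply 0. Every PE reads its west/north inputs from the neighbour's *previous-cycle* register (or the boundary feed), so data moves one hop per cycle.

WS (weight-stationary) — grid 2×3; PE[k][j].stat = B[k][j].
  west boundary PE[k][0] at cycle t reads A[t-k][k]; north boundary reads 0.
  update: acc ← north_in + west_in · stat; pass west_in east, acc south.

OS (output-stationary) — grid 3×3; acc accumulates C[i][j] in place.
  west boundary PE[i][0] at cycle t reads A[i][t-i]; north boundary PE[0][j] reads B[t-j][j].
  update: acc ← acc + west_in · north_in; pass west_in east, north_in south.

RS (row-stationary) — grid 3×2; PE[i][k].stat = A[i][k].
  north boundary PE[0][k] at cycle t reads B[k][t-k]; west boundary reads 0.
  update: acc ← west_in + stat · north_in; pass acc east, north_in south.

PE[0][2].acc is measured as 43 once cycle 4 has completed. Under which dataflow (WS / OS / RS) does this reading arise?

Under WS (2×3), PE[0][2]:
  cycle 0: PE[0][2] → acc 0, east 0, south 0
  cycle 1: PE[0][2] → acc 0, east 0, south 0
  cycle 2: PE[0][2] → acc 7, east 1, south 7
  cycle 3: PE[0][2] → acc 35, east 5, south 35
  cycle 4: PE[0][2] → acc 35, east 5, south 35
Under OS (3×3), PE[0][2]:
  cycle 0: PE[0][2] → acc 0, east 0, south 0
  cycle 1: PE[0][2] → acc 0, east 0, south 0
  cycle 2: PE[0][2] → acc 7, east 1, south 7
  cycle 3: PE[0][2] → acc 43, east 4, south 9
  cycle 4: PE[0][2] → acc 43, east 0, south 0
— RS: 3×2 array has no PE[0][2].

dataflow = OS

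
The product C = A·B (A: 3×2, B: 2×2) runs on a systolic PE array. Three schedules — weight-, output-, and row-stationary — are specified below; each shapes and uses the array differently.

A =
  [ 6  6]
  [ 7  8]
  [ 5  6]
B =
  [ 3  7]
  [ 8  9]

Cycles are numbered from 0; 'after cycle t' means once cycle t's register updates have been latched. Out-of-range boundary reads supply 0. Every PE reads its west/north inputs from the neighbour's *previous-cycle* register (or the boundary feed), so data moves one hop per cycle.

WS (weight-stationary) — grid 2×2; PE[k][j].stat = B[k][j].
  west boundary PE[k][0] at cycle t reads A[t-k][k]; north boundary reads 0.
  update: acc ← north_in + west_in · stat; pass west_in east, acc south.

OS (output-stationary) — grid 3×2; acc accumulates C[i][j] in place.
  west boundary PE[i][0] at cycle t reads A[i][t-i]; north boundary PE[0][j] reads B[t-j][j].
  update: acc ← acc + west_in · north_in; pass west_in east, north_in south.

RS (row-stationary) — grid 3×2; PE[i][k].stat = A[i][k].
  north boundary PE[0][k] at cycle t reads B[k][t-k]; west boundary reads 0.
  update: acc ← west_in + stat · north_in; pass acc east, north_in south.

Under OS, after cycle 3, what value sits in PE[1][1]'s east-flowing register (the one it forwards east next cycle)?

register = 8

Tracing OS — 3×2 array, target PE[1][1]:
  step 0 · PE0,1: acc=0; fwd→0 fwd↓0
  step 0 · PE1,0: acc=0; fwd→0 fwd↓0
  step 0 · PE1,1: acc=0; fwd→0 fwd↓0
  step 1 · PE0,1: acc=42; fwd→6 fwd↓7
  step 1 · PE1,0: acc=21; fwd→7 fwd↓3
  step 1 · PE1,1: acc=0; fwd→0 fwd↓0
  step 2 · PE0,1: acc=96; fwd→6 fwd↓9
  step 2 · PE1,0: acc=85; fwd→8 fwd↓8
  step 2 · PE1,1: acc=49; fwd→7 fwd↓7
  step 3 · PE0,1: acc=96; fwd→0 fwd↓0
  step 3 · PE1,0: acc=85; fwd→0 fwd↓0
  step 3 · PE1,1: acc=121; fwd→8 fwd↓9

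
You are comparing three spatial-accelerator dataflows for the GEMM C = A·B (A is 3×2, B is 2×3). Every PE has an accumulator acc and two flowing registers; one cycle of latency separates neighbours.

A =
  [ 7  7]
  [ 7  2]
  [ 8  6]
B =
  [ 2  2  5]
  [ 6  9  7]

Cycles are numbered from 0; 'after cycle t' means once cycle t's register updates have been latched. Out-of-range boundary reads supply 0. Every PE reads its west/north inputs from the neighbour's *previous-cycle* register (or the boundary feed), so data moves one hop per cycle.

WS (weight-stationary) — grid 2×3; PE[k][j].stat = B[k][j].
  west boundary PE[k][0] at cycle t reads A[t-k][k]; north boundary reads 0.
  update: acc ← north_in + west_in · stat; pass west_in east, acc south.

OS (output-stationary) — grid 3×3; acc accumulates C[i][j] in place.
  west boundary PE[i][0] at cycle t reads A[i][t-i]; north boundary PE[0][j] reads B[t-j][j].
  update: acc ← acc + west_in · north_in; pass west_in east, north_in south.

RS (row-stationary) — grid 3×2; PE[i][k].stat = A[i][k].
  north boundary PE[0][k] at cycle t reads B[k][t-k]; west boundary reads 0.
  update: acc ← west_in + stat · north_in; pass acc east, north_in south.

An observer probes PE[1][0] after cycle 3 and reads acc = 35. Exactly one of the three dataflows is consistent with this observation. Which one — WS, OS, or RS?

WS [2×3] PE[1][0] across cycles:
  [0] (1,0) acc=0 (h:0 v:0)
  [1] (1,0) acc=56 (h:7 v:56)
  [2] (1,0) acc=26 (h:2 v:26)
  [3] (1,0) acc=52 (h:6 v:52)
OS [3×3] PE[1][0] across cycles:
  [0] (1,0) acc=0 (h:0 v:0)
  [1] (1,0) acc=14 (h:7 v:2)
  [2] (1,0) acc=26 (h:2 v:6)
  [3] (1,0) acc=26 (h:0 v:0)
RS [3×2] PE[1][0] across cycles:
  [0] (1,0) acc=0 (h:0 v:0)
  [1] (1,0) acc=14 (h:14 v:2)
  [2] (1,0) acc=14 (h:14 v:2)
  [3] (1,0) acc=35 (h:35 v:5)

dataflow = RS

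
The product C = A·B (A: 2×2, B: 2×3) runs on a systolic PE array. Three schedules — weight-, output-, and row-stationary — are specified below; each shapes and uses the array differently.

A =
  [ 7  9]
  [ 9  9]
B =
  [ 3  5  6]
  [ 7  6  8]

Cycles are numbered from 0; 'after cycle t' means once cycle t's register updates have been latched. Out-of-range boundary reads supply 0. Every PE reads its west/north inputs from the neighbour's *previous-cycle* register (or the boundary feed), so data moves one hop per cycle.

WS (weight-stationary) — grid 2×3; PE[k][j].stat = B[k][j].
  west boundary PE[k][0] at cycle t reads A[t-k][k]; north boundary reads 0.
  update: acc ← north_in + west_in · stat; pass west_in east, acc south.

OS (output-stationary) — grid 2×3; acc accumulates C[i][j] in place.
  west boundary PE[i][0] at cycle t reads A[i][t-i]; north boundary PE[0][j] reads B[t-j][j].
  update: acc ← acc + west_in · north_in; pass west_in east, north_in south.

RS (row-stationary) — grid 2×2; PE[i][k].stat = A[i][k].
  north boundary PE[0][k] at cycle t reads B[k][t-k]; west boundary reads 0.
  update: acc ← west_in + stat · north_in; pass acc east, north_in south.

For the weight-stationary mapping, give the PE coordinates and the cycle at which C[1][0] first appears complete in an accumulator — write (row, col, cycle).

(row, col, cycle) = (1, 0, 2)

WS — PE[1][0] is where C[1][0] collects:
  after 0 — PE[1][0] acc=0, pass-E 0, pass-S 0
  after 1 — PE[1][0] acc=84, pass-E 9, pass-S 84
  after 2 — PE[1][0] acc=90, pass-E 9, pass-S 90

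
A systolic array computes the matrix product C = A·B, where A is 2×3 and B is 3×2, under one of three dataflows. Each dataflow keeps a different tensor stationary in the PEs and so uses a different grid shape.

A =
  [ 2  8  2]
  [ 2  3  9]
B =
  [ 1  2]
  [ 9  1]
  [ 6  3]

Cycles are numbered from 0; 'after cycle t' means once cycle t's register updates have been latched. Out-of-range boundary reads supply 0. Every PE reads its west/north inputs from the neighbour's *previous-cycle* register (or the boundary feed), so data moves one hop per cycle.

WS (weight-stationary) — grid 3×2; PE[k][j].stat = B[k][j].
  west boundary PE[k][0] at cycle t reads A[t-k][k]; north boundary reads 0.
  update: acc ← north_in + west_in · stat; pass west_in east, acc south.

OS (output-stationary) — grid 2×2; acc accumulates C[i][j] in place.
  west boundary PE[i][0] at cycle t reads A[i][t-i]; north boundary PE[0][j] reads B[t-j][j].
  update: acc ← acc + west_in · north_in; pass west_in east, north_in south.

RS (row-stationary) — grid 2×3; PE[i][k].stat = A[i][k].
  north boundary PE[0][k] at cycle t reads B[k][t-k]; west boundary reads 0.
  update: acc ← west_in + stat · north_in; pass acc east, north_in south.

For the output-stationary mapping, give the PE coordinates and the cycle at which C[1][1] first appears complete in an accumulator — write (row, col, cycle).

Under OS, C[1][1] lands at PE[1][1]:
  [0] (1,1) acc=0 (h:0 v:0)
  [1] (1,1) acc=0 (h:0 v:0)
  [2] (1,1) acc=4 (h:2 v:2)
  [3] (1,1) acc=7 (h:3 v:1)
  [4] (1,1) acc=34 (h:9 v:3)

(row, col, cycle) = (1, 1, 4)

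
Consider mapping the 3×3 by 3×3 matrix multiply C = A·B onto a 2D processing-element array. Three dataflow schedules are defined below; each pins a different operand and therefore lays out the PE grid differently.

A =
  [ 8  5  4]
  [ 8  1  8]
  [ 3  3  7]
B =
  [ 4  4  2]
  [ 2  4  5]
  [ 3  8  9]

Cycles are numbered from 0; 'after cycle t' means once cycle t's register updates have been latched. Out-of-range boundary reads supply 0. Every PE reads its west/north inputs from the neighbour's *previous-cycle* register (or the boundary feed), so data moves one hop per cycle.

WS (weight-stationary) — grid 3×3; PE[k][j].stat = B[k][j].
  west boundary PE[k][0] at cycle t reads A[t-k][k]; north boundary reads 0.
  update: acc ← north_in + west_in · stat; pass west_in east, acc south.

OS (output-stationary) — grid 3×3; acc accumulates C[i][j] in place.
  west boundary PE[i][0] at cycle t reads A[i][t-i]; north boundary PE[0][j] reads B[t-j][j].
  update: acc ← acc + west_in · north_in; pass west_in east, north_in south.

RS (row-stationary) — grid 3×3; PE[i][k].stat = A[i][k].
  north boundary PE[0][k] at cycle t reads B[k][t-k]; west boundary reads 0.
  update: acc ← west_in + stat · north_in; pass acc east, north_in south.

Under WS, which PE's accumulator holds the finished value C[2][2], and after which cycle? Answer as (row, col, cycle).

(row, col, cycle) = (2, 2, 6)

WS — PE[2][2] is where C[2][2] collects:
  cycle 0: PE[2][2] → acc 0, east 0, south 0
  cycle 1: PE[2][2] → acc 0, east 0, south 0
  cycle 2: PE[2][2] → acc 0, east 0, south 0
  cycle 3: PE[2][2] → acc 0, east 0, south 0
  cycle 4: PE[2][2] → acc 77, east 4, south 77
  cycle 5: PE[2][2] → acc 93, east 8, south 93
  cycle 6: PE[2][2] → acc 84, east 7, south 84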